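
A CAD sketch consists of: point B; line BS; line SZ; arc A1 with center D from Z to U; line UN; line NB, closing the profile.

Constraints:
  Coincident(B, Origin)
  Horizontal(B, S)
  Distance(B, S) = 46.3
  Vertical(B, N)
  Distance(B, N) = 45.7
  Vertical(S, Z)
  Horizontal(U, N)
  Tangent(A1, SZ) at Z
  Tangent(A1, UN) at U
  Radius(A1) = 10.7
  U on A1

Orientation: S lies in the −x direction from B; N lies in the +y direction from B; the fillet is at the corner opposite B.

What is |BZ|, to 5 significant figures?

58.040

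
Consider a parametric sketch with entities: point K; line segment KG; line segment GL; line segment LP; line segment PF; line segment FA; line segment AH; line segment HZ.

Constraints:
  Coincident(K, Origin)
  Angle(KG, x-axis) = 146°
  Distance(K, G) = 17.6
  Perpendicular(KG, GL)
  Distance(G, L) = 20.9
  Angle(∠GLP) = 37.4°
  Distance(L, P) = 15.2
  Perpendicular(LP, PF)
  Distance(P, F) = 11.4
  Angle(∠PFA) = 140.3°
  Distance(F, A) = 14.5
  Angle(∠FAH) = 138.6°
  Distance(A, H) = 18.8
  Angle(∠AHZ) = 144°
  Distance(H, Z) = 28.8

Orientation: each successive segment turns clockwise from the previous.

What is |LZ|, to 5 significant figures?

40.216

∠FAH = 138.6° gives AH at 102.30° from the x-axis; with |AH| = 18.8, H = (-29.073, 38.272). ∠AHZ = 144.0° gives HZ at 66.300° from the x-axis; with |HZ| = 28.8, Z = (-17.497, 64.643). Then |LZ| = |Z − L| = 40.216.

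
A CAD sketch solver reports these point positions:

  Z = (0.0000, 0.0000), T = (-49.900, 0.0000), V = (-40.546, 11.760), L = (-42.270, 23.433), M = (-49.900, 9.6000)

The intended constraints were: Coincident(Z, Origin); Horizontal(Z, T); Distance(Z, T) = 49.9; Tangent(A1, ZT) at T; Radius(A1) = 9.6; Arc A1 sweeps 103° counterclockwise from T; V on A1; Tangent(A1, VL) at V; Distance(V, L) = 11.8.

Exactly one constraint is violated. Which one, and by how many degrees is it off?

Tangent(A1, VL) at V — off by 4.60°.

Z = (0.00, 0.00) ✓; Z.y = 0.00, T.y = 0.00 ✓; |ZT| = 49.90 ✓; ∠(MT, TZ) = 90.00° ✓; |MT| = 9.600 ✓; bearing(M→V) − bearing(M→T) = 103.0° ✓; |MV| = 9.600 ✓; ∠(MV, VL) = 94.60° ✗; |VL| = 11.80 ✓.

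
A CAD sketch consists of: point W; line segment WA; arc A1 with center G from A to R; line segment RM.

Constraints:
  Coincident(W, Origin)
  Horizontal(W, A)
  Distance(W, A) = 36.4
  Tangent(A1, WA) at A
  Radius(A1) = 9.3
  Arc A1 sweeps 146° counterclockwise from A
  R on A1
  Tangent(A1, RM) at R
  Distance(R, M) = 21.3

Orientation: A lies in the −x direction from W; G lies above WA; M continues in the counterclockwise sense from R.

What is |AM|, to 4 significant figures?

31.49

W is at the origin; WA is horizontal with |WA| = 36.4 and A on the −x side, so A = (-36.40, 0.000). Since A1 is tangent to WA there, GA ⟂ WA, so G = A + (0, 9.3) = (-36.40, 9.300). On A1, A sits at bearing -90° from G; a 146° counterclockwise sweep puts R at bearing 56°, so R = G + 9.3·(cos 56°, sin 56°) = (-31.20, 17.01). Tangency of A1 to RM means the radius GR is perpendicular to RM, so RM runs along (−sin 56°, cos 56°); with |RM| = 21.3, M = (-48.86, 28.92). Then |AM| = |M − A| = 31.49.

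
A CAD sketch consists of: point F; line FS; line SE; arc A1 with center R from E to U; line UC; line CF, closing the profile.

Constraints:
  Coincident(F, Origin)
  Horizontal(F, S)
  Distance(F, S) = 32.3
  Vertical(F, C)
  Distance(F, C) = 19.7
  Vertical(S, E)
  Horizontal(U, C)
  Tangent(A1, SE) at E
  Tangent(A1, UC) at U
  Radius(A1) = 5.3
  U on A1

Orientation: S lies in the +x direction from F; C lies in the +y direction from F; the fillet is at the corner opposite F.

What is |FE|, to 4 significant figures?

35.36

The virtual corner opposite F is at (32.30, 19.70). Tangency of A1 to SE means the radius RE is perpendicular to SE and the tangent condition forces RU to be normal to UC, with radius 5.3, so the center R sits 5.3 in from both sides at R = (27.00, 14.40). That places the tangent points at E = (32.30, 14.40) on SE and U = (27.00, 19.70) on UC. Then |FE| = |E − F| = 35.36.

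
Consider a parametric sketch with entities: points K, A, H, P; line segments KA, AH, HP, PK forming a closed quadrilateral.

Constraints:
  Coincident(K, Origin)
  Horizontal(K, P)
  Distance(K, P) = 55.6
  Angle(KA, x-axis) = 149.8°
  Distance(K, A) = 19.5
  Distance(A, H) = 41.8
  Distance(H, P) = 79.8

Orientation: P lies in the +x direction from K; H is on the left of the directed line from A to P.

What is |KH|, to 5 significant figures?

50.676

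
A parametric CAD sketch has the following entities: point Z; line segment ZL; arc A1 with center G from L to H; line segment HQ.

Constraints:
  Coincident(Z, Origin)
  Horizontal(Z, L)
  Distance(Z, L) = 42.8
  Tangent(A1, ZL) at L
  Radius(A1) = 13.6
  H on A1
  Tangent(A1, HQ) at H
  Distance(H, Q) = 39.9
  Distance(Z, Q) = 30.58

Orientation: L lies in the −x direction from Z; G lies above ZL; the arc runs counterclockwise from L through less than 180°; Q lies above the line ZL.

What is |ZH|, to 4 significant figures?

33.85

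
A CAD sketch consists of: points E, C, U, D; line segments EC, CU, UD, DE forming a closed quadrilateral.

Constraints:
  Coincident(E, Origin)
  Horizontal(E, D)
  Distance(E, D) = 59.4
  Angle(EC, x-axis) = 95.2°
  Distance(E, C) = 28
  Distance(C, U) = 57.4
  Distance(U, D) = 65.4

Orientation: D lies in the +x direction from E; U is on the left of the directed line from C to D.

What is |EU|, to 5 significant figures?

76.291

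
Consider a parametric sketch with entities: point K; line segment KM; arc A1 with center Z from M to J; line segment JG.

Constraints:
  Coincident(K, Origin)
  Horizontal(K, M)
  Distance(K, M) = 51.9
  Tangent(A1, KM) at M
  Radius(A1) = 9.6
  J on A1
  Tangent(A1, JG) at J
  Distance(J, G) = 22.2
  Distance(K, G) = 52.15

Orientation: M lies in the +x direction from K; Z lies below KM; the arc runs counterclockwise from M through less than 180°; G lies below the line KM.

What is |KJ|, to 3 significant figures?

43.3

K is at the origin; K and M share the same y with |KM| = 51.9 and M on the +x side, so M = (51.9, 0.00). Since A1 is tangent to KM there, ZM ⟂ KM, so Z = M + (0, -9.6) = (51.9, -9.60). Since ZJ ⟂ JG (tangency), |ZG| = √(9.6² + 22.2²) = 24.2 regardless of where J sits on A1. So G lies on both circle(K, 52.15) and circle(Z, 24.2); the below-KM intersection is G = (41.6, -31.5). J is the foot of the tangent from G: J = (42.3, -9.29).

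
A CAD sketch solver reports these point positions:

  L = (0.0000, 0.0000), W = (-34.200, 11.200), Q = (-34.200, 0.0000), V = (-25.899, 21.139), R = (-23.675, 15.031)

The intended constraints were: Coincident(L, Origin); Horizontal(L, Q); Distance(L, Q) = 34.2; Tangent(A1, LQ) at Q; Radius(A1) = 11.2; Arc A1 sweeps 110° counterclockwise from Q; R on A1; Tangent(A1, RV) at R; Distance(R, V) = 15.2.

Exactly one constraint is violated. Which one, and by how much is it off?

Distance(R, V) = 15.2 — off by 8.70.

L = (0.00, 0.00) ✓; L.y = 0.00, Q.y = 0.00 ✓; |LQ| = 34.20 ✓; ∠(WQ, QL) = 90.00° ✓; |WQ| = 11.20 ✓; bearing(W→R) − bearing(W→Q) = 110.0° ✓; |WR| = 11.20 ✓; ∠(WR, RV) = 89.99° ✓; |RV| = 6.500 ✗.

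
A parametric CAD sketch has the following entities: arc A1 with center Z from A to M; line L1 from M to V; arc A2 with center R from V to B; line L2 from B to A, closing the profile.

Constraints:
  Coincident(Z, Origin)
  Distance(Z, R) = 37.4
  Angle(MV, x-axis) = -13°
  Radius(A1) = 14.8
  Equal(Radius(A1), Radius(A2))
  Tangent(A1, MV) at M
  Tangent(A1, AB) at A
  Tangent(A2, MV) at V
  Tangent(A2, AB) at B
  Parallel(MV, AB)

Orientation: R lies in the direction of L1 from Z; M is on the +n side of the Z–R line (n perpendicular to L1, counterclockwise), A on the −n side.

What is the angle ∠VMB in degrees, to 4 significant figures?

38.36°

The slot axis is L1's direction at -13.0°, so u = (cos -13.0°, sin -13.0°) = (0.9744, -0.2250) and n = (−sin -13.0°, cos -13.0°) = (0.2250, 0.9744). Z is at the origin and R lies 37.4 along u from Z, so R = 37.4·u = (36.44, -8.413). Tangency of A1 to both parallel lines with radius 14.8 puts M and A at Z ± 14.8·n: M = (3.329, 14.42), A = (-3.329, -14.42). Equal radii place V and B the same way about R: V = R + 14.8·n = (39.77, 6.008), B = R − 14.8·n = (33.11, -22.83). Then cos ∠VMB = MV·MB / (|MV||MB|), giving 38.36°.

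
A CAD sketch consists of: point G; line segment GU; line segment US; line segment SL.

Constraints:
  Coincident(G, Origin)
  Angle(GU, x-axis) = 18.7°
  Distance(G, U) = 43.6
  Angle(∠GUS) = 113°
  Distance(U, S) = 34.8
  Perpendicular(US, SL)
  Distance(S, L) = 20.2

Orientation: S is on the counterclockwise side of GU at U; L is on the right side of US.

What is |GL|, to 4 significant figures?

79.54

G is at the origin; GU runs at 18.7° with length 43.6, so U = 43.6·(cos 18.7°, sin 18.7°) = (41.30, 13.98). ∠GUS = 113.0°, so US runs at 18.7° + (180° − 113.0°) = 85.70° from the x-axis; with |US| = 34.8, S = U + 34.8·(cos 85.70°, sin 85.70°) = (43.91, 48.68). The perpendicularity gives SL at right angles to US; with |SL| = 20.2 on the right of US, L = S + 20.2·(0.9972, -0.07498) = (64.05, 47.17). Then |GL| = |L − G| = 79.54.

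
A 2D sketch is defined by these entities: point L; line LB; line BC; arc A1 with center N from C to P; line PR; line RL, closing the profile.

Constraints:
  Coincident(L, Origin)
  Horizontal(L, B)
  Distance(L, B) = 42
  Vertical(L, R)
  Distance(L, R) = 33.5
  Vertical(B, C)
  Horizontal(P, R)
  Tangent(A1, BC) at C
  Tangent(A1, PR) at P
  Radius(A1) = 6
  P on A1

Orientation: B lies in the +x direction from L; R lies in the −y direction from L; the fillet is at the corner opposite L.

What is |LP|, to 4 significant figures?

49.18

The virtual corner opposite L is at (42.00, -33.50). The tangent condition forces NC to be normal to BC and tangency of A1 to PR means the radius NP is perpendicular to PR, with radius 6.0, so the center N sits 6.0 in from both sides at N = (36.00, -27.50). That places the tangent points at C = (42.00, -27.50) on BC and P = (36.00, -33.50) on PR. Then |LP| = |P − L| = 49.18.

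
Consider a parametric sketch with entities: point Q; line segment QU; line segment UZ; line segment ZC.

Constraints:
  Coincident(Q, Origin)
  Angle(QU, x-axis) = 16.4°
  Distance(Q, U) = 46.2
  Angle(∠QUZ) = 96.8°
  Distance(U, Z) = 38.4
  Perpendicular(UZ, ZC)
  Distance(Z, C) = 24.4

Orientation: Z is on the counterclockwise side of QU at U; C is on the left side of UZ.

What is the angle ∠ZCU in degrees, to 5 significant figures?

57.567°

Q is at the origin; QU runs at 16.4° with length 46.2, so U = 46.2·(cos 16.4°, sin 16.4°) = (44.320, 13.044). ∠QUZ = 96.8°, so UZ runs at 16.4° + (180° − 96.8°) = 99.600° from the x-axis; with |UZ| = 38.4, Z = U + 38.4·(cos 99.600°, sin 99.600°) = (37.916, 50.906). UZ ⟂ ZC; with |ZC| = 24.4 on the left of UZ, C = Z + 24.4·(-0.98600, -0.16677) = (13.858, 46.837). Then cos ∠ZCU = CZ·CU / (|CZ||CU|), giving 57.567°.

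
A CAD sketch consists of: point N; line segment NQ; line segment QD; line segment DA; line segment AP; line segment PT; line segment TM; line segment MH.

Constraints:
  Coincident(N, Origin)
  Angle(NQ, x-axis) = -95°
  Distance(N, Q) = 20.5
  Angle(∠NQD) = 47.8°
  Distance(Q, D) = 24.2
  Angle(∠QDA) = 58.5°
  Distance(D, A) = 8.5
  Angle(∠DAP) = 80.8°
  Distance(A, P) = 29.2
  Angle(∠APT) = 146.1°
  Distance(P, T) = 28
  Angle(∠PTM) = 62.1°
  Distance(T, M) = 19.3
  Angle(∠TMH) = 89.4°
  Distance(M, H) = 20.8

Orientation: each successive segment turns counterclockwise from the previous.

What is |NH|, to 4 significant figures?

31.02

N is at the origin; NQ runs at -95.0° with length 20.5, so Q = (-1.787, -20.42). ∠NQD = 47.8° gives QD at 37.20° from the x-axis; with |QD| = 24.2, D = (17.49, -5.791). ∠QDA = 58.5° gives DA at 158.7° from the x-axis; with |DA| = 8.5, A = (9.570, -2.703). ∠DAP = 80.8° gives AP at -102.1° from the x-axis; with |AP| = 29.2, P = (3.449, -31.25). ∠APT = 146.1° gives PT at -68.20° from the x-axis; with |PT| = 28.0, T = (13.85, -57.25). ∠PTM = 62.1° gives TM at 49.70° from the x-axis; with |TM| = 19.3, M = (26.33, -42.53). ∠TMH = 89.4° gives MH at 140.3° from the x-axis; with |MH| = 20.8, H = (10.33, -29.25). Then |NH| = |H − N| = 31.02.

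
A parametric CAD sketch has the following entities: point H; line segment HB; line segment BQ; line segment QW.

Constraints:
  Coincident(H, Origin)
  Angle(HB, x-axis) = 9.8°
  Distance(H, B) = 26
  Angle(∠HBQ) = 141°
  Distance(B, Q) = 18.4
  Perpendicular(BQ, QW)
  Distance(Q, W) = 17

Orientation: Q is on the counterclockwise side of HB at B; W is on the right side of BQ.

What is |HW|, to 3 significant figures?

51.0

H is at the origin; HB runs at 9.8° with length 26.0, so B = 26.0·(cos 9.8°, sin 9.8°) = (25.6, 4.43). ∠HBQ = 141.0°, so BQ runs at 9.8° + (180° − 141.0°) = 48.8° from the x-axis; with |BQ| = 18.4, Q = B + 18.4·(cos 48.8°, sin 48.8°) = (37.7, 18.3). BQ ⟂ QW; with |QW| = 17.0 on the right of BQ, W = Q + 17.0·(0.752, -0.659) = (50.5, 7.07). Then |HW| = |W − H| = 51.0.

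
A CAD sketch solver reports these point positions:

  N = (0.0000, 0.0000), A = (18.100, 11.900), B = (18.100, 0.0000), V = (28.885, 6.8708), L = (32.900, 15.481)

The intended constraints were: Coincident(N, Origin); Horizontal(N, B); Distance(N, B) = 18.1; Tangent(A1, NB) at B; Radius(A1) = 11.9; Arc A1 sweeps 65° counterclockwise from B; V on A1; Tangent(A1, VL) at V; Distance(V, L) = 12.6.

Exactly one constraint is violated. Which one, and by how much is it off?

Distance(V, L) = 12.6 — off by 3.10.

N = (0.00, 0.00) ✓; N.y = 0.00, B.y = 0.00 ✓; |NB| = 18.10 ✓; ∠(AB, BN) = 90.00° ✓; |AB| = 11.90 ✓; bearing(A→V) − bearing(A→B) = 65.00° ✓; |AV| = 11.90 ✓; ∠(AV, VL) = 90.00° ✓; |VL| = 9.500 ✗.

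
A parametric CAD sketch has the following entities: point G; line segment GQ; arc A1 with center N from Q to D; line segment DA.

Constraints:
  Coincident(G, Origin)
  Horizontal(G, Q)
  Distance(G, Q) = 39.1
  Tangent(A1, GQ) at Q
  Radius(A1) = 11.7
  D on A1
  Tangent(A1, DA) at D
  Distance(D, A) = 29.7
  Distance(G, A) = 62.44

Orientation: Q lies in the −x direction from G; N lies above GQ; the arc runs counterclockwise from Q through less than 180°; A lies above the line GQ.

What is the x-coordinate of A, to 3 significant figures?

-45.3

Checks: |GQ| = 39.10 ✓; ∠(NQ, QG) = 90.00° ✓; |NQ| = 11.70 ✓; |ND| = 11.70 ✓; ∠(ND, DA) = 90.00° ✓; |DA| = 29.70 ✓; |GA| = 62.44 ✓.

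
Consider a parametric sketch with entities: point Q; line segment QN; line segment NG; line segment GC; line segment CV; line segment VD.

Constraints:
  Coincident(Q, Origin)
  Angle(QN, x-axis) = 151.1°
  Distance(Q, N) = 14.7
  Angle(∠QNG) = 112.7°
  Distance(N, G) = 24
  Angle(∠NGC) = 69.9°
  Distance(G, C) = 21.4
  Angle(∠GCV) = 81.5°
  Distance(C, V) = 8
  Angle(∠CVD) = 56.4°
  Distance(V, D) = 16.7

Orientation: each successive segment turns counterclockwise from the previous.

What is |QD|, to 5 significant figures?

30.494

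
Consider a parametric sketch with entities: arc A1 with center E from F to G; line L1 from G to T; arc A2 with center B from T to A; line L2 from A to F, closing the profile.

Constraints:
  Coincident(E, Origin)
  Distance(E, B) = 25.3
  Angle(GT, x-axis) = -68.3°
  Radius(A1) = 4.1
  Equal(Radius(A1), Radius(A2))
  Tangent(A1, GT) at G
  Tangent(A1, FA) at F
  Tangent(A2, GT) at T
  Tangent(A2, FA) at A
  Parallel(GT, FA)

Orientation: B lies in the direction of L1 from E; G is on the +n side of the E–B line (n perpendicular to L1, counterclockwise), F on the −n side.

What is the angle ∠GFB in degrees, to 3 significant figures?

80.8°

E is at the origin and B lies 25.3 along u from E, so B = 25.3·u = (9.35, -23.5). Tangency of A1 to both parallel lines with radius 4.1 puts G and F at E ± 4.1·n: G = (3.81, 1.52), F = (-3.81, -1.52). Then cos ∠GFB = FG·FB / (|FG||FB|), giving 80.8°.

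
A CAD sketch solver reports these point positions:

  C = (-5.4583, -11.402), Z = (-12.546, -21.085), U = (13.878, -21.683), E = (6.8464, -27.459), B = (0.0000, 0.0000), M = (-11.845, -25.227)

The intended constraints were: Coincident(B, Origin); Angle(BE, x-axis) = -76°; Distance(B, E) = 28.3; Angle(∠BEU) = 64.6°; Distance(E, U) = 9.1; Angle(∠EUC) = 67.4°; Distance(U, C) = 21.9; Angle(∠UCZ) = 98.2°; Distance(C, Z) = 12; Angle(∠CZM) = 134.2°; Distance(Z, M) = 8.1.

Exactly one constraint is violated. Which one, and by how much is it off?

Distance(Z, M) = 8.1 — off by 3.90.

B = (0.00, 0.00) ✓; BE at -76.00° ✓; |BE| = 28.30 ✓; ∠BEU = 64.60° ✓; |EU| = 9.100 ✓; ∠EUC = 67.40° ✓; |UC| = 21.90 ✓; ∠UCZ = 98.20° ✓; |CZ| = 12.00 ✓; ∠CZM = 134.2° ✓; |ZM| = 4.201 ✗.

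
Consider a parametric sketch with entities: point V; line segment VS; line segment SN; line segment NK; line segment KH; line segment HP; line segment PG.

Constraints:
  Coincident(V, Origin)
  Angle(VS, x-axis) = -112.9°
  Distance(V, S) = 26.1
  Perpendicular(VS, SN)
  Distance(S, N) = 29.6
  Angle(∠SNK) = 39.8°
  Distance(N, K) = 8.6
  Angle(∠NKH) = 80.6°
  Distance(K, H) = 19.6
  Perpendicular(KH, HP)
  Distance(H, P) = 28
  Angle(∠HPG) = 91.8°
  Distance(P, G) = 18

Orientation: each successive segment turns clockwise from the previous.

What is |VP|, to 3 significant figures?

63.7

V is at the origin; VS runs at -112.9° with length 26.1, so S = (-10.2, -24.0). The perpendicularity gives SN at right angles to VS, so SN runs at 157°; with |SN| = 29.6, N = (-37.4, -12.5). ∠SNK = 39.8° gives NK at 16.9° from the x-axis; with |NK| = 8.6, K = (-29.2, -10.0). ∠NKH = 80.6° gives KH at -82.5° from the x-axis; with |KH| = 19.6, H = (-26.6, -29.5). The perpendicularity gives HP at right angles to KH, so HP runs at -172°; with |HP| = 28.0, P = (-54.4, -33.1). Then |VP| = |P − V| = 63.7.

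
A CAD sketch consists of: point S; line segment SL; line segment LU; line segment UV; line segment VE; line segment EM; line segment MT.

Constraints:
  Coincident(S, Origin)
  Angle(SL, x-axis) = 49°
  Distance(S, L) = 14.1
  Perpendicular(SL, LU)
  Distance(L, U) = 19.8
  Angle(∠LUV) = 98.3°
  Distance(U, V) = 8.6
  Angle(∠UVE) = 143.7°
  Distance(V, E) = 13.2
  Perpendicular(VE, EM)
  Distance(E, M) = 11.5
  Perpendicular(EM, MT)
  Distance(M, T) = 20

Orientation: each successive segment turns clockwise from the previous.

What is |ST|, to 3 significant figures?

22.1

The perpendicularity gives EM at right angles to VE, so EM runs at 111°; with |EM| = 11.5, M = (3.10, -3.58). The perpendicularity gives MT at right angles to EM, so MT runs at 21.0°; with |MT| = 20.0, T = (21.8, 3.59). Then |ST| = |T − S| = 22.1.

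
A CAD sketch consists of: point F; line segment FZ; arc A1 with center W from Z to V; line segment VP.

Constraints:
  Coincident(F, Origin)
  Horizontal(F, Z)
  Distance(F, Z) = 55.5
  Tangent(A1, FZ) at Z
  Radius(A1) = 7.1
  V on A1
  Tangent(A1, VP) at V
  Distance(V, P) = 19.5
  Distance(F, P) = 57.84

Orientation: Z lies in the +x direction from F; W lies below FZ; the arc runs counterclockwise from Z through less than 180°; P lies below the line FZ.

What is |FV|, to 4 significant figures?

49.12

F is at the origin; F and Z share the same y with |FZ| = 55.5 and Z on the +x side, so Z = (55.50, 0.000). Tangency of A1 to FZ means the radius WZ is perpendicular to FZ, so W = Z + (0, -7.1) = (55.50, -7.100). Since WV ⟂ VP (tangency), |WP| = √(7.1² + 19.5²) = 20.75 regardless of where V sits on A1. So P lies on both circle(F, 57.84) and circle(W, 20.75); the below-FZ intersection is P = (50.96, -27.35). V is the foot of the tangent from P: V = (48.46, -8.012).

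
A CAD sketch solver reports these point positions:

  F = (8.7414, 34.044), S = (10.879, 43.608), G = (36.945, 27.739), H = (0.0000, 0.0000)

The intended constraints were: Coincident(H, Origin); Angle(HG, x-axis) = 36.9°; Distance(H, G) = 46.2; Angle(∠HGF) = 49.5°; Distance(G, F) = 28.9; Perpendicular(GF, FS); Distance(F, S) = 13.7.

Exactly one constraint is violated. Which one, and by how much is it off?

Distance(F, S) = 13.7 — off by 3.90.

H = (0.00, 0.00) ✓; HG at 36.90° ✓; |HG| = 46.20 ✓; ∠HGF = 49.50° ✓; |GF| = 28.90 ✓; ∠(GF, FS) = 90.00° ✓; |FS| = 9.800 ✗.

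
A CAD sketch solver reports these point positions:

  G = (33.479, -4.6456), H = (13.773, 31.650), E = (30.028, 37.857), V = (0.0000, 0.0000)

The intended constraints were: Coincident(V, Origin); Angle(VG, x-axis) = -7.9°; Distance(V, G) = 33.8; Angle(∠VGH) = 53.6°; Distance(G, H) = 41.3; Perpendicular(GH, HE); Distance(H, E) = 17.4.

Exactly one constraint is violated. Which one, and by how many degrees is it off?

Perpendicular(GH, HE) — off by 7.60°.

V = (0.00, 0.00) ✓; VG at -7.900° ✓; |VG| = 33.80 ✓; ∠VGH = 53.60° ✓; |GH| = 41.30 ✓; ∠(GH, HE) = 97.60° ✗; |HE| = 17.40 ✓.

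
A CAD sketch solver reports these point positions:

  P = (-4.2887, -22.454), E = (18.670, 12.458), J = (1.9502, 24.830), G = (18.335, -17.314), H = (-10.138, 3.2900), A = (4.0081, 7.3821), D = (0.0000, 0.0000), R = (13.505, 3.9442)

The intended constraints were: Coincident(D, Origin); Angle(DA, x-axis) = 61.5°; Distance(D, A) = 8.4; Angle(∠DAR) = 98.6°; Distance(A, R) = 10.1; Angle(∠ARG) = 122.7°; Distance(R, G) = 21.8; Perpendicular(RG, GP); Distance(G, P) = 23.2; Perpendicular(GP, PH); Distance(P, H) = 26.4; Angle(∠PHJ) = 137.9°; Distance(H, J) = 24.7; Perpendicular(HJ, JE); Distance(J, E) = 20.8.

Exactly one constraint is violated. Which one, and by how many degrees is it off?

Perpendicular(HJ, JE) — off by 7.20°.

D = (0.00, 0.00) ✓; DA at 61.50° ✓; |DA| = 8.400 ✓; ∠DAR = 98.60° ✓; |AR| = 10.10 ✓; ∠ARG = 122.7° ✓; |RG| = 21.80 ✓; ∠(RG, GP) = 90.00° ✓; |GP| = 23.20 ✓; ∠(GP, PH) = 90.00° ✓; |PH| = 26.40 ✓; ∠PHJ = 137.9° ✓; |HJ| = 24.70 ✓; ∠(HJ, JE) = 97.20° ✗; |JE| = 20.80 ✓.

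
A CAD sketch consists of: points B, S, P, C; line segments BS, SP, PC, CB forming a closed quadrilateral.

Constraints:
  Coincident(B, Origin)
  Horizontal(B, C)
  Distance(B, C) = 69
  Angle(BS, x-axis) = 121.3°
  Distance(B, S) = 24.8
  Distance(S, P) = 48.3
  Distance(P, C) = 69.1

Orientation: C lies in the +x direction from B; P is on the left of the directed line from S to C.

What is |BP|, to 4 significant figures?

57.63

B is at the origin; BC is horizontal with |BC| = 69.0 and C in +x, so C = (69.0, 0). BS runs at 121.3° with |BS| = 24.8, so S = (-12.88, 21.19). P is determined by |SP| = 48.3 and |PC| = 69.1 together: it lies at the intersection of circle(S, 48.3) and circle(C, 69.1). With |SC| = 84.58, the foot of the radical line on SC is 27.86 from S and the perpendicular offset is √(48.3² − 27.86²) = 39.46. Taking the left-of-SC solution: P = (23.97, 52.41).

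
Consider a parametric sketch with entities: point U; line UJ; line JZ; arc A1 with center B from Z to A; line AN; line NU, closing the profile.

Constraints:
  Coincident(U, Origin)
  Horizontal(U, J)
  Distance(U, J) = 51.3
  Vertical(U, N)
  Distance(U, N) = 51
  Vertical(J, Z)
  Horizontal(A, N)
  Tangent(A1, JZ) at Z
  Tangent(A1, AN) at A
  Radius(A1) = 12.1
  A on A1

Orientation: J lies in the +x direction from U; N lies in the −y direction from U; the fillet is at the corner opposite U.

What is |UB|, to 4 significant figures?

55.23

U is at the origin; U and J share the same y with |UJ| = 51.3 and J on the +x side, so J = (51.30, 0.000). U and N share the same x with |UN| = 51.0 and N on the −y side, so N = (0.000, -51.00). The virtual corner opposite U is at (51.30, -51.00). The tangent condition forces BZ to be normal to JZ and since A1 is tangent to AN there, BA ⟂ AN, with radius 12.1, so the center B sits 12.1 in from both sides at B = (39.20, -38.90). Then |UB| = |B − U| = 55.23.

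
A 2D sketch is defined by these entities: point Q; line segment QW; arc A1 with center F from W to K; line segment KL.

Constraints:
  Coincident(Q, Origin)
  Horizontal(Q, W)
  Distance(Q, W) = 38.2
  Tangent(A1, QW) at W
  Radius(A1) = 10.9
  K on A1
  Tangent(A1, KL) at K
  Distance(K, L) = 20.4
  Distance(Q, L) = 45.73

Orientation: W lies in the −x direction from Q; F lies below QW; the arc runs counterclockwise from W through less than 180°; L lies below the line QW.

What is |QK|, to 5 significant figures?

49.556

Checks: |FK| = 10.90 ✓; ∠(FK, KL) = 90.00° ✓; |KL| = 20.40 ✓; |QL| = 45.73 ✓.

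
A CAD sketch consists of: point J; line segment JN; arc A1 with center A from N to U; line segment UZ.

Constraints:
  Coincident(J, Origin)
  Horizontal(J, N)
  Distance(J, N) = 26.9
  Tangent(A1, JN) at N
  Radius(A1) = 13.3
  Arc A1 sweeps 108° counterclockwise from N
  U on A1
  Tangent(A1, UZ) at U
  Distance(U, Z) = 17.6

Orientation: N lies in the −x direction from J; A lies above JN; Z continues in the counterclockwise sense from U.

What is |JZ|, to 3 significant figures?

39.4

J is at the origin; J and N share the same y with |JN| = 26.9 and N on the −x side, so N = (-26.9, 0.00). Tangency of A1 to JN means the radius AN is perpendicular to JN, so A = N + (0, 13.3) = (-26.9, 13.3). On A1, N sits at bearing -90° from A; a 108° counterclockwise sweep puts U at bearing 18°, so U = A + 13.3·(cos 18°, sin 18°) = (-14.3, 17.4). Tangency of A1 to UZ means the radius AU is perpendicular to UZ, so UZ runs along (−sin 18°, cos 18°); with |UZ| = 17.6, Z = (-19.7, 34.1). Then |JZ| = |Z − J| = 39.4.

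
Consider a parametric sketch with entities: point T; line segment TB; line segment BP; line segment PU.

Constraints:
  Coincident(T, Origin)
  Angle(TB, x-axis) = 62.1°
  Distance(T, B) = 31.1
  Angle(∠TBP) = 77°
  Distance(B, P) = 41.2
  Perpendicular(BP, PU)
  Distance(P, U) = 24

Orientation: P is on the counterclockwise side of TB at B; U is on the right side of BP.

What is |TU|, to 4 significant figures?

64.18

∠TBP = 77.0°, so BP runs at 62.1° + (180° − 77.0°) = 165.1° from the x-axis; with |BP| = 41.2, P = B + 41.2·(cos 165.1°, sin 165.1°) = (-25.26, 38.08). The perpendicularity gives PU at right angles to BP; with |PU| = 24.0 on the right of BP, U = P + 24.0·(0.2571, 0.9664) = (-19.09, 61.27). Then |TU| = |U − T| = 64.18.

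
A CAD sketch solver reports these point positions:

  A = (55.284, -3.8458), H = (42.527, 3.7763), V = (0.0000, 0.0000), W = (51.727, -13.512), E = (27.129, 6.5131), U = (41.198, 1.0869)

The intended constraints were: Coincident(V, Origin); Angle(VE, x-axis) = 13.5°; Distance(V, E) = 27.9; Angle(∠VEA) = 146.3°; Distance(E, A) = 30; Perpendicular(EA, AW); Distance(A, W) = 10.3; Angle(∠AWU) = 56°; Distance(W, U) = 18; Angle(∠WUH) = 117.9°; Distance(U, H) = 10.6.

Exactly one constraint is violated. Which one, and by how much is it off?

Distance(U, H) = 10.6 — off by 7.60.

V = (0.00, 0.00) ✓; VE at 13.50° ✓; |VE| = 27.90 ✓; ∠VEA = 146.3° ✓; |EA| = 30.00 ✓; ∠(EA, AW) = 90.00° ✓; |AW| = 10.30 ✓; ∠AWU = 56.00° ✓; |WU| = 18.00 ✓; ∠WUH = 117.9° ✓; |UH| = 3.000 ✗.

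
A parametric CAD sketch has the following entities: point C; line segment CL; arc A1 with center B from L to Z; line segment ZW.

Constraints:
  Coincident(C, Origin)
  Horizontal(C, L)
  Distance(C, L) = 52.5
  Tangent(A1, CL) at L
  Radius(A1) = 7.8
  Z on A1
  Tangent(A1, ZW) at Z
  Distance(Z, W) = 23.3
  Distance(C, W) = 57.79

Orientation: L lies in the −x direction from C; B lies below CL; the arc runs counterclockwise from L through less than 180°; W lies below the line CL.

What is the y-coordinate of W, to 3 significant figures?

-32.0

C is at the origin; CL is horizontal with |CL| = 52.5 and L on the −x side, so L = (-52.5, 0.00). Tangency of A1 to CL means the radius BL is perpendicular to CL, so B = L + (0, -7.8) = (-52.5, -7.80). Since BZ ⟂ ZW (tangency), |BW| = √(7.8² + 23.3²) = 24.6 regardless of where Z sits on A1. So W lies on both circle(C, 57.79) and circle(B, 24.6); the below-CL intersection is W = (-48.1, -32.0). Z is the foot of the tangent from W: Z = (-59.3, -11.6).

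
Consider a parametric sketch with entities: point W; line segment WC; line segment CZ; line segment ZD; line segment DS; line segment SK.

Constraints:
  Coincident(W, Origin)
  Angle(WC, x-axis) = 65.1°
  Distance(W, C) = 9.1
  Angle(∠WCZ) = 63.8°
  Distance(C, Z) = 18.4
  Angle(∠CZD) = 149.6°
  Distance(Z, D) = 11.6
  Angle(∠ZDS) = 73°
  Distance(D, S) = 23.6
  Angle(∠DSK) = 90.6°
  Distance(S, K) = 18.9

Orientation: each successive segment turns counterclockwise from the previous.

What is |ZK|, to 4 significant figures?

21.85

∠ZDS = 73.0° gives DS at -41.30° from the x-axis; with |DS| = 23.6, S = (-6.703, -13.83). ∠DSK = 90.6° gives SK at 48.10° from the x-axis; with |SK| = 18.9, K = (5.919, 0.2326). Then |ZK| = |K − Z| = 21.85.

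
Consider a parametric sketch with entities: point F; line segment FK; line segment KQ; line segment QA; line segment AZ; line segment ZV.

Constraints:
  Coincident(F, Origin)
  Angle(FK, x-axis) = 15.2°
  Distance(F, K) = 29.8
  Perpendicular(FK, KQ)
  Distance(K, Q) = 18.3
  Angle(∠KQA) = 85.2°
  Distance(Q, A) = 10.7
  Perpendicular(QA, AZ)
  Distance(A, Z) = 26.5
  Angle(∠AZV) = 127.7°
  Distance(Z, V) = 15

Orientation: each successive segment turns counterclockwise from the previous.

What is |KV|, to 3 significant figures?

17.6

F is at the origin; FK runs at 15.2° with length 29.8, so K = (28.8, 7.81). FK ⟂ KQ, so KQ runs at 105°; with |KQ| = 18.3, Q = (24.0, 25.5). ∠KQA = 85.2° gives QA at -160° from the x-axis; with |QA| = 10.7, A = (13.9, 21.8). QA is perpendicular to AZ, so AZ runs at -70.0°; with |AZ| = 26.5, Z = (23.0, -3.09). ∠AZV = 127.7° gives ZV at -17.7° from the x-axis; with |ZV| = 15.0, V = (37.3, -7.65). Then |KV| = |V − K| = 17.6.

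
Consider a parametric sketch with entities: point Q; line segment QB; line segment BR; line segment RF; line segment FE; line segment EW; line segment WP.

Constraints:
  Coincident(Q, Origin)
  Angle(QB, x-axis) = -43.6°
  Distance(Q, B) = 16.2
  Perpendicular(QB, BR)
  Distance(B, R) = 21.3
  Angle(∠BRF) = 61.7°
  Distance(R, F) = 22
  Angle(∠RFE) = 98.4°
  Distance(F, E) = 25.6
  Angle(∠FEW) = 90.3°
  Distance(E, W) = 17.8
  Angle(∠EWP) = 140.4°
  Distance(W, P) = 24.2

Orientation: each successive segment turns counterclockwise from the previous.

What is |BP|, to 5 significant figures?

22.938

Q is at the origin; QB runs at -43.6° with length 16.2, so B = (11.732, -11.172). The perpendicularity gives BR at right angles to QB, so BR runs at 46.400°; with |BR| = 21.3, R = (26.420, 4.2530). ∠BRF = 61.7° gives RF at 164.70° from the x-axis; with |RF| = 22.0, F = (5.2002, 10.058). ∠RFE = 98.4° gives FE at -113.70° from the x-axis; with |FE| = 25.6, E = (-5.0896, -13.383). ∠FEW = 90.3° gives EW at -24.000° from the x-axis; with |EW| = 17.8, W = (11.171, -20.623). ∠EWP = 140.4° gives WP at 15.600° from the x-axis; with |WP| = 24.2, P = (34.480, -14.115). Then |BP| = |P − B| = 22.938.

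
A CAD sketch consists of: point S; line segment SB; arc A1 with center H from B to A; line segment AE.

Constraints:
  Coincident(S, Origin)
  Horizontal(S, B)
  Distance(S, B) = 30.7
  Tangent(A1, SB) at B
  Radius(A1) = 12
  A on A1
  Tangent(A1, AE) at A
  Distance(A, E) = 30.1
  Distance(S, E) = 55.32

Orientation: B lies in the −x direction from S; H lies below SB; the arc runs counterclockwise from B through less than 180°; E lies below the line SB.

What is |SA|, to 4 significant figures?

44.94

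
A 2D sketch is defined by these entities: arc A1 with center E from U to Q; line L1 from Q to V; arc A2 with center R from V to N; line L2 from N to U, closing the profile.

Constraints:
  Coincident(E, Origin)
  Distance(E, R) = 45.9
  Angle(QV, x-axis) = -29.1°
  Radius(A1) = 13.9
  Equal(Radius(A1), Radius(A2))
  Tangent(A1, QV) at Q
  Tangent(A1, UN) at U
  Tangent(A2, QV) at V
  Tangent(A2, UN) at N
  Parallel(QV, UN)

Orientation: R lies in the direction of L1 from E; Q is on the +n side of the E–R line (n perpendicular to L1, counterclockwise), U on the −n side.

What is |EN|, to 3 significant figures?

48.0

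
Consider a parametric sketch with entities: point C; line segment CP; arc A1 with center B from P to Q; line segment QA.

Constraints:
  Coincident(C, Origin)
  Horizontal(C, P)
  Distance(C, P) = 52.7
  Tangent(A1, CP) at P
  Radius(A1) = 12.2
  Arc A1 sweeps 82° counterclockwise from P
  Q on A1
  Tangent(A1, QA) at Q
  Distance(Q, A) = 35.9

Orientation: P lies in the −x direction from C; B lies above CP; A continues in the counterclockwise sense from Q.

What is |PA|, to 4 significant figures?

49.12

C is at the origin; CP is horizontal with |CP| = 52.7 and P on the −x side, so P = (-52.70, 0.000). The tangent condition forces BP to be normal to CP, so B = P + (0, 12.2) = (-52.70, 12.20). On A1, P sits at bearing -90° from B; an 82° counterclockwise sweep puts Q at bearing -8°, so Q = B + 12.2·(cos -8°, sin -8°) = (-40.62, 10.50). The tangent condition forces BQ to be normal to QA, so QA runs along (−sin -8°, cos -8°); with |QA| = 35.9, A = (-35.62, 46.05). Then |PA| = |A − P| = 49.12.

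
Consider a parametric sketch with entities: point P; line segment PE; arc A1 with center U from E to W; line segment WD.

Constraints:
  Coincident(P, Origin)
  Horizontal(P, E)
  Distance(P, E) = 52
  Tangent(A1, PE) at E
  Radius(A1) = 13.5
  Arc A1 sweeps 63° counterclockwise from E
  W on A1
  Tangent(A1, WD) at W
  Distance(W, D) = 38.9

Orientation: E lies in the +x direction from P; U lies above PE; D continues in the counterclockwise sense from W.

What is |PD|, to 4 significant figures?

91.87

P is at the origin; P and E share the same y with |PE| = 52.0 and E on the +x side, so E = (52.00, 0.000). The tangent condition forces UE to be normal to PE, so U = E + (0, 13.5) = (52.00, 13.50). On A1, E sits at bearing -90° from U; a 63° counterclockwise sweep puts W at bearing -27°, so W = U + 13.5·(cos -27°, sin -27°) = (64.03, 7.371). The tangent condition forces UW to be normal to WD, so WD runs along (−sin -27°, cos -27°); with |WD| = 38.9, D = (81.69, 42.03). Then |PD| = |D − P| = 91.87.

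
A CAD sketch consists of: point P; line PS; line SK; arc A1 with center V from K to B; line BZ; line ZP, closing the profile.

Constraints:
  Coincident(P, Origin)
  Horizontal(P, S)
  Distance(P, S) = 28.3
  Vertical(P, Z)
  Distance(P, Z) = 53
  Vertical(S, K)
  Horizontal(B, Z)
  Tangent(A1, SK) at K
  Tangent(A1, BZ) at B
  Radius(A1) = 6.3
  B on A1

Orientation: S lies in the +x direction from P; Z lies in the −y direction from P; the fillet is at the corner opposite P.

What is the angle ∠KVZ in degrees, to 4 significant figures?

164.0°

P is at the origin; P and S share the same y with |PS| = 28.3 and S on the +x side, so S = (28.30, 0.000). P and Z share the same x with |PZ| = 53.0 and Z on the −y side, so Z = (0.000, -53.00). The virtual corner opposite P is at (28.30, -53.00). Tangency of A1 to SK means the radius VK is perpendicular to SK and since A1 is tangent to BZ there, VB ⟂ BZ, with radius 6.3, so the center V sits 6.3 in from both sides at V = (22.00, -46.70). That places the tangent points at K = (28.30, -46.70) on SK and B = (22.00, -53.00) on BZ. Then cos ∠KVZ = VK·VZ / (|VK||VZ|), giving 164.0°.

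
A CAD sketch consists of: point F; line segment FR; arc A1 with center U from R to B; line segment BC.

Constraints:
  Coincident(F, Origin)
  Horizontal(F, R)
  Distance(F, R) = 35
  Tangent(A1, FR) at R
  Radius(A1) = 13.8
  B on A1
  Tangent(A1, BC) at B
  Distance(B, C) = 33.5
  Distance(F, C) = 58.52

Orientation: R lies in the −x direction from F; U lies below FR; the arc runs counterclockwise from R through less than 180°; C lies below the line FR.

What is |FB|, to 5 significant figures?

51.334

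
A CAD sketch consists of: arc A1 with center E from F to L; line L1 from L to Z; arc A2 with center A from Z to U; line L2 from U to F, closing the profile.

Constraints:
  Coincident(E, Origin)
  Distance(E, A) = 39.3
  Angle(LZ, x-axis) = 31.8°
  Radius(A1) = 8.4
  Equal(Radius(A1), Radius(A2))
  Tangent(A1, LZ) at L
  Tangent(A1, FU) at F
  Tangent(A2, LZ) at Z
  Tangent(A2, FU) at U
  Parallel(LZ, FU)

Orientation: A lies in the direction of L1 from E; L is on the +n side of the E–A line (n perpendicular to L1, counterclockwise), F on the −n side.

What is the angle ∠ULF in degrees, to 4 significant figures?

66.85°

Tangency of A1 to both parallel lines with radius 8.4 puts L and F at E ± 8.4·n: L = (-4.426, 7.139), F = (4.426, -7.139). Equal radii place Z and U the same way about A: Z = A + 8.4·n = (28.97, 27.85), U = A − 8.4·n = (37.83, 13.57). Then cos ∠ULF = LU·LF / (|LU||LF|), giving 66.85°.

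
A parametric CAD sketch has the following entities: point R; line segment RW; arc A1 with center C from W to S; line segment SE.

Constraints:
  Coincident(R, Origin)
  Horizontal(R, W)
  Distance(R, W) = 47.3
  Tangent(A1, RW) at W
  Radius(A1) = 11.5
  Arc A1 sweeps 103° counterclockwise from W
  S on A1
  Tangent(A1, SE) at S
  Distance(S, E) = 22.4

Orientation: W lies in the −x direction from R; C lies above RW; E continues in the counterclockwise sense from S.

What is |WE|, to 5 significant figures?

36.438

On A1, W sits at bearing -90° from C; a 103° counterclockwise sweep puts S at bearing 13°, so S = C + 11.5·(cos 13°, sin 13°) = (-36.095, 14.087). Tangency of A1 to SE means the radius CS is perpendicular to SE, so SE runs along (−sin 13°, cos 13°); with |SE| = 22.4, E = (-41.134, 35.913). Then |WE| = |E − W| = 36.438.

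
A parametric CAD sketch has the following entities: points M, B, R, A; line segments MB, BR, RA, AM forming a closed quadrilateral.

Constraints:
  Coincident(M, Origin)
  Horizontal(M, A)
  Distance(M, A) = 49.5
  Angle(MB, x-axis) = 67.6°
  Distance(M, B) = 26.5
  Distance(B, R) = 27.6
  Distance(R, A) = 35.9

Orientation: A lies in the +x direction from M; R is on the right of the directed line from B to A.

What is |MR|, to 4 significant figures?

14.01

Checks: |BR| = 27.60 ✓; |RA| = 35.90 ✓.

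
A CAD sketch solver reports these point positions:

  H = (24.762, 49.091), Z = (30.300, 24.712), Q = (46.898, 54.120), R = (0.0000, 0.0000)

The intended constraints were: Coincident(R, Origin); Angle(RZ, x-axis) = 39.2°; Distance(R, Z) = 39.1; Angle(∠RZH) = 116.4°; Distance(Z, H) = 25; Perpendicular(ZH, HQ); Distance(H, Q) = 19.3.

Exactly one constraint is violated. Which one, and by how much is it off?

Distance(H, Q) = 19.3 — off by 3.40.

R = (0.00, 0.00) ✓; RZ at 39.20° ✓; |RZ| = 39.10 ✓; ∠RZH = 116.4° ✓; |ZH| = 25.00 ✓; ∠(ZH, HQ) = 90.00° ✓; |HQ| = 22.70 ✗.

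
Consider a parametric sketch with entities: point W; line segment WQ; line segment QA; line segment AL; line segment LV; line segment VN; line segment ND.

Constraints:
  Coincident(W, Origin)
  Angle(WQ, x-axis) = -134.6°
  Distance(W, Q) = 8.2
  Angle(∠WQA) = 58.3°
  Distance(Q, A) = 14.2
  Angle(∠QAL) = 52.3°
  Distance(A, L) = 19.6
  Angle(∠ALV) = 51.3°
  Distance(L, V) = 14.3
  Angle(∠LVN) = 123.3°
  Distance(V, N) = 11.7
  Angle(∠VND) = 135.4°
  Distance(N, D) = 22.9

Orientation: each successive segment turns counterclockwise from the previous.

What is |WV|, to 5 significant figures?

7.6547

W is at the origin; WQ runs at -134.6° with length 8.2, so Q = (-5.7577, -5.8386). ∠WQA = 58.3° gives QA at -12.900° from the x-axis; with |QA| = 14.2, A = (8.0840, -9.0088). ∠QAL = 52.3° gives AL at 114.80° from the x-axis; with |AL| = 19.6, L = (-0.13731, 8.7837). ∠ALV = 51.3° gives LV at -116.50° from the x-axis; with |LV| = 14.3, V = (-6.5179, -4.0139). Then |WV| = |V − W| = 7.6547.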